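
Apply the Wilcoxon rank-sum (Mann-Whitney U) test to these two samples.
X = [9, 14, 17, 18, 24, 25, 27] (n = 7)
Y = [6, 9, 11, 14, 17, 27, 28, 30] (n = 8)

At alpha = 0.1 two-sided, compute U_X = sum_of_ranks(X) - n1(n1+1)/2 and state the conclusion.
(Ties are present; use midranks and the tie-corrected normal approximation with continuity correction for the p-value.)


Step 1: Combine and sort all 15 observations; assign midranks.
sorted (value, group): (6,Y), (9,X), (9,Y), (11,Y), (14,X), (14,Y), (17,X), (17,Y), (18,X), (24,X), (25,X), (27,X), (27,Y), (28,Y), (30,Y)
ranks: 6->1, 9->2.5, 9->2.5, 11->4, 14->5.5, 14->5.5, 17->7.5, 17->7.5, 18->9, 24->10, 25->11, 27->12.5, 27->12.5, 28->14, 30->15
Step 2: Rank sum for X: R1 = 2.5 + 5.5 + 7.5 + 9 + 10 + 11 + 12.5 = 58.
Step 3: U_X = R1 - n1(n1+1)/2 = 58 - 7*8/2 = 58 - 28 = 30.
       U_Y = n1*n2 - U_X = 56 - 30 = 26.
Step 4: Ties are present, so use the tie-corrected normal approximation (with continuity correction) for the p-value.
Step 5: p-value = 0.861697; compare to alpha = 0.1. fail to reject H0.

U_X = 30, p = 0.861697, fail to reject H0 at alpha = 0.1.


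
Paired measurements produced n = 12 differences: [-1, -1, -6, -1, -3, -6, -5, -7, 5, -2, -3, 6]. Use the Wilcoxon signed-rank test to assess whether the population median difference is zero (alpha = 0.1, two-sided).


Step 1: Drop any zero differences (none here) and take |d_i|.
|d| = [1, 1, 6, 1, 3, 6, 5, 7, 5, 2, 3, 6]
Step 2: Midrank |d_i| (ties get averaged ranks).
ranks: |1|->2, |1|->2, |6|->10, |1|->2, |3|->5.5, |6|->10, |5|->7.5, |7|->12, |5|->7.5, |2|->4, |3|->5.5, |6|->10
Step 3: Attach original signs; sum ranks with positive sign and with negative sign.
W+ = 7.5 + 10 = 17.5
W- = 2 + 2 + 10 + 2 + 5.5 + 10 + 7.5 + 12 + 4 + 5.5 = 60.5
(Check: W+ + W- = 78 should equal n(n+1)/2 = 78.)
Step 4: Test statistic W = min(W+, W-) = 17.5.
Step 5: Ties in |d|, so use the tie-corrected normal approximation.
        E[W] = n(n+1)/4 = 12*13/4 = 39.
        Tie groups: |d|=1 (t=3), |d|=3 (t=2), |d|=5 (t=2), |d|=6 (t=3); sum(t^3 - t) = 60.
        Var[W] = n(n+1)(2n+1)/24 - sum(t^3-t)/48 = 3900/24 - 60/48 = 161.25.
        z = (W - E[W]) / sqrt(Var[W]) = (17.5 - 39) / 12.6984 = -1.6931.
        Two-sided p = 2*Phi(z) = 0.090432.
Step 6: alpha = 0.1. reject H0.

W+ = 17.5, W- = 60.5, W = min = 17.5, p = 0.090432, reject H0.


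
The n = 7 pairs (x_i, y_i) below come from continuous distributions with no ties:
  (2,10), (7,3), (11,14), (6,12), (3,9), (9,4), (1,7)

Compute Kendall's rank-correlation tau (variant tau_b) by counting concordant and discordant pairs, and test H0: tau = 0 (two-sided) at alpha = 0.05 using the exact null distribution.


Step 1: Enumerate the 21 unordered pairs (i,j) with i<j and classify each by sign(x_j-x_i) * sign(y_j-y_i).
  (1,2):dx=+5,dy=-7->D; (1,3):dx=+9,dy=+4->C; (1,4):dx=+4,dy=+2->C; (1,5):dx=+1,dy=-1->D
  (1,6):dx=+7,dy=-6->D; (1,7):dx=-1,dy=-3->C; (2,3):dx=+4,dy=+11->C; (2,4):dx=-1,dy=+9->D
  (2,5):dx=-4,dy=+6->D; (2,6):dx=+2,dy=+1->C; (2,7):dx=-6,dy=+4->D; (3,4):dx=-5,dy=-2->C
  (3,5):dx=-8,dy=-5->C; (3,6):dx=-2,dy=-10->C; (3,7):dx=-10,dy=-7->C; (4,5):dx=-3,dy=-3->C
  (4,6):dx=+3,dy=-8->D; (4,7):dx=-5,dy=-5->C; (5,6):dx=+6,dy=-5->D; (5,7):dx=-2,dy=-2->C
  (6,7):dx=-8,dy=+3->D
Step 2: C = 12, D = 9, total pairs = 21.
Step 3: tau = (C - D)/(n(n-1)/2) = (12 - 9)/21 = 0.142857.
Step 4: Exact two-sided p-value (enumerate n! = 5040 permutations of y under H0): p = 0.772619.
Step 5: alpha = 0.05. fail to reject H0.

tau_b = 0.1429 (C=12, D=9), p = 0.772619, fail to reject H0.


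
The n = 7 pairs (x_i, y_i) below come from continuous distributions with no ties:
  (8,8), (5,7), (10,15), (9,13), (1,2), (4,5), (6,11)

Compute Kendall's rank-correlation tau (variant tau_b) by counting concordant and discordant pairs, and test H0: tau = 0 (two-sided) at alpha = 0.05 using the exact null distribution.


Step 1: Enumerate the 21 unordered pairs (i,j) with i<j and classify each by sign(x_j-x_i) * sign(y_j-y_i).
  (1,2):dx=-3,dy=-1->C; (1,3):dx=+2,dy=+7->C; (1,4):dx=+1,dy=+5->C; (1,5):dx=-7,dy=-6->C
  (1,6):dx=-4,dy=-3->C; (1,7):dx=-2,dy=+3->D; (2,3):dx=+5,dy=+8->C; (2,4):dx=+4,dy=+6->C
  (2,5):dx=-4,dy=-5->C; (2,6):dx=-1,dy=-2->C; (2,7):dx=+1,dy=+4->C; (3,4):dx=-1,dy=-2->C
  (3,5):dx=-9,dy=-13->C; (3,6):dx=-6,dy=-10->C; (3,7):dx=-4,dy=-4->C; (4,5):dx=-8,dy=-11->C
  (4,6):dx=-5,dy=-8->C; (4,7):dx=-3,dy=-2->C; (5,6):dx=+3,dy=+3->C; (5,7):dx=+5,dy=+9->C
  (6,7):dx=+2,dy=+6->C
Step 2: C = 20, D = 1, total pairs = 21.
Step 3: tau = (C - D)/(n(n-1)/2) = (20 - 1)/21 = 0.904762.
Step 4: Exact two-sided p-value (enumerate n! = 5040 permutations of y under H0): p = 0.002778.
Step 5: alpha = 0.05. reject H0.

tau_b = 0.9048 (C=20, D=1), p = 0.002778, reject H0.


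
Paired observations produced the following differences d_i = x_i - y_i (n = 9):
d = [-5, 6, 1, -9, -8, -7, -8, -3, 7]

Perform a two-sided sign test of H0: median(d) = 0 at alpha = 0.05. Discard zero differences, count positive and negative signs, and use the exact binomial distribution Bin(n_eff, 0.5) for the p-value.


Step 1: Discard zero differences. Original n = 9; n_eff = number of nonzero differences = 9.
Nonzero differences (with sign): -5, +6, +1, -9, -8, -7, -8, -3, +7
Step 2: Count signs: positive = 3, negative = 6.
Step 3: Under H0: P(positive) = 0.5, so the number of positives S ~ Bin(9, 0.5).
Step 4: Two-sided exact p-value = sum of Bin(9,0.5) probabilities at or below the observed probability = 0.507812.
Step 5: alpha = 0.05. fail to reject H0.

n_eff = 9, pos = 3, neg = 6, p = 0.507812, fail to reject H0.


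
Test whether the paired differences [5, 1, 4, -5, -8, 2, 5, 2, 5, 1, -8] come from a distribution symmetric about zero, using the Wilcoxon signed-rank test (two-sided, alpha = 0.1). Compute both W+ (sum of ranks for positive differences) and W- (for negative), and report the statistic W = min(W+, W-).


Step 1: Drop any zero differences (none here) and take |d_i|.
|d| = [5, 1, 4, 5, 8, 2, 5, 2, 5, 1, 8]
Step 2: Midrank |d_i| (ties get averaged ranks).
ranks: |5|->7.5, |1|->1.5, |4|->5, |5|->7.5, |8|->10.5, |2|->3.5, |5|->7.5, |2|->3.5, |5|->7.5, |1|->1.5, |8|->10.5
Step 3: Attach original signs; sum ranks with positive sign and with negative sign.
W+ = 7.5 + 1.5 + 5 + 3.5 + 7.5 + 3.5 + 7.5 + 1.5 = 37.5
W- = 7.5 + 10.5 + 10.5 = 28.5
(Check: W+ + W- = 66 should equal n(n+1)/2 = 66.)
Step 4: Test statistic W = min(W+, W-) = 28.5.
Step 5: Ties in |d|, so use the tie-corrected normal approximation.
        E[W] = n(n+1)/4 = 11*12/4 = 33.
        Tie groups: |d|=1 (t=2), |d|=2 (t=2), |d|=5 (t=4), |d|=8 (t=2); sum(t^3 - t) = 78.
        Var[W] = n(n+1)(2n+1)/24 - sum(t^3-t)/48 = 3036/24 - 78/48 = 124.875.
        z = (W - E[W]) / sqrt(Var[W]) = (28.5 - 33) / 11.1747 = -0.4027.
        Two-sided p = 2*Phi(z) = 0.687174.
Step 6: alpha = 0.1. fail to reject H0.

W+ = 37.5, W- = 28.5, W = min = 28.5, p = 0.687174, fail to reject H0.


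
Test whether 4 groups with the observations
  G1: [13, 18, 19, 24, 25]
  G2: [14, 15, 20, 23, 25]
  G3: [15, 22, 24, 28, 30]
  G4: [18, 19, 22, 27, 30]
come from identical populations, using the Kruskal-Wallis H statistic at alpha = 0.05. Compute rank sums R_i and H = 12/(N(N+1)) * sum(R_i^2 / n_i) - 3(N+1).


Step 1: Combine all N = 20 observations and assign midranks.
sorted (value, group, rank): (13,G1,1), (14,G2,2), (15,G2,3.5), (15,G3,3.5), (18,G1,5.5), (18,G4,5.5), (19,G1,7.5), (19,G4,7.5), (20,G2,9), (22,G3,10.5), (22,G4,10.5), (23,G2,12), (24,G1,13.5), (24,G3,13.5), (25,G1,15.5), (25,G2,15.5), (27,G4,17), (28,G3,18), (30,G3,19.5), (30,G4,19.5)
Step 2: Sum ranks within each group.
R_1 = 43 (n_1 = 5)
R_2 = 42 (n_2 = 5)
R_3 = 65 (n_3 = 5)
R_4 = 60 (n_4 = 5)
Step 3: H = 12/(N(N+1)) * sum(R_i^2/n_i) - 3(N+1)
     = 12/(20*21) * (43^2/5 + 42^2/5 + 65^2/5 + 60^2/5) - 3*21
     = 0.028571 * 2287.6 - 63
     = 2.360000.
Step 4: Ties present; correction factor C = 1 - 42/(20^3 - 20) = 0.994737. Corrected H = 2.360000 / 0.994737 = 2.372487.
Step 5: Under H0, H ~ chi^2(3); p-value = 0.498777.
Step 6: alpha = 0.05. fail to reject H0.

H = 2.3725, df = 3, p = 0.498777, fail to reject H0.


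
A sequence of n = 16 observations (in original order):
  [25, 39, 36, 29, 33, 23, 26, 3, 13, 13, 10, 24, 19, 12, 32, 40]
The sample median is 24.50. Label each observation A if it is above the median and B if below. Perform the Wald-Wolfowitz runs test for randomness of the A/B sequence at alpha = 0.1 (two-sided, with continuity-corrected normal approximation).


Step 1: Compute median = 24.50; label A = above, B = below.
Labels in order: AAAAABABBBBBBBAA  (n_A = 8, n_B = 8)
Step 2: Count runs R = 5.
Step 3: Under H0 (random ordering), E[R] = 2*n_A*n_B/(n_A+n_B) + 1 = 2*8*8/16 + 1 = 9.0000.
        Var[R] = 2*n_A*n_B*(2*n_A*n_B - n_A - n_B) / ((n_A+n_B)^2 * (n_A+n_B-1)) = 14336/3840 = 3.7333.
        SD[R] = 1.9322.
Step 4: Continuity-corrected z = (R + 0.5 - E[R]) / SD[R] = (5 + 0.5 - 9.0000) / 1.9322 = -1.8114.
Step 5: Two-sided p-value via normal approximation = 2*(1 - Phi(|z|)) = 0.070076.
Step 6: alpha = 0.1. reject H0.

R = 5, z = -1.8114, p = 0.070076, reject H0.


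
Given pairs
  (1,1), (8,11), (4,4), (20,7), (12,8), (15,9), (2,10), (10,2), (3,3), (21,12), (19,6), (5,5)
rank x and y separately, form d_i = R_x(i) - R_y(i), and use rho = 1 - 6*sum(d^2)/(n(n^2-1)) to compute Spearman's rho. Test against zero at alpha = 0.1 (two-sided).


Step 1: Rank x and y separately (midranks; no ties here).
rank(x): 1->1, 8->6, 4->4, 20->11, 12->8, 15->9, 2->2, 10->7, 3->3, 21->12, 19->10, 5->5
rank(y): 1->1, 11->11, 4->4, 7->7, 8->8, 9->9, 10->10, 2->2, 3->3, 12->12, 6->6, 5->5
Step 2: d_i = R_x(i) - R_y(i); compute d_i^2.
  (1-1)^2=0, (6-11)^2=25, (4-4)^2=0, (11-7)^2=16, (8-8)^2=0, (9-9)^2=0, (2-10)^2=64, (7-2)^2=25, (3-3)^2=0, (12-12)^2=0, (10-6)^2=16, (5-5)^2=0
sum(d^2) = 146.
Step 3: rho = 1 - 6*146 / (12*(12^2 - 1)) = 1 - 876/1716 = 0.489510.
Step 4: Under H0, t = rho * sqrt((n-2)/(1-rho^2)) = 1.7752 ~ t(10).
Step 5: Two-sided p-value from the t-distribution with 10 df = 0.106252.
Step 6: alpha = 0.1. fail to reject H0.

rho = 0.4895, p = 0.106252, fail to reject H0 at alpha = 0.1.


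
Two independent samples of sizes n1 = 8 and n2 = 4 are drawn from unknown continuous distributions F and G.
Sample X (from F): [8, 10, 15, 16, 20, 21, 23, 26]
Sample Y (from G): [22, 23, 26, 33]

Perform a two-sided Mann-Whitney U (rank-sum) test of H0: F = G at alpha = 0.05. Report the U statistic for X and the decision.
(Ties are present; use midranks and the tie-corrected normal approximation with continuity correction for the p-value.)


Step 1: Combine and sort all 12 observations; assign midranks.
sorted (value, group): (8,X), (10,X), (15,X), (16,X), (20,X), (21,X), (22,Y), (23,X), (23,Y), (26,X), (26,Y), (33,Y)
ranks: 8->1, 10->2, 15->3, 16->4, 20->5, 21->6, 22->7, 23->8.5, 23->8.5, 26->10.5, 26->10.5, 33->12
Step 2: Rank sum for X: R1 = 1 + 2 + 3 + 4 + 5 + 6 + 8.5 + 10.5 = 40.
Step 3: U_X = R1 - n1(n1+1)/2 = 40 - 8*9/2 = 40 - 36 = 4.
       U_Y = n1*n2 - U_X = 32 - 4 = 28.
Step 4: Ties are present, so use the tie-corrected normal approximation (with continuity correction) for the p-value.
Step 5: p-value = 0.049991; compare to alpha = 0.05. reject H0.

U_X = 4, p = 0.049991, reject H0 at alpha = 0.05.


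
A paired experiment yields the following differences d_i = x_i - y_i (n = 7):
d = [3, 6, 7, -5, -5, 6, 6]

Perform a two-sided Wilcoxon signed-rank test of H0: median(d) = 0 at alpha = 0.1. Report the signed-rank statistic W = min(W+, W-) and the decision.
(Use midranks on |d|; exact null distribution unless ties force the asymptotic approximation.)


Step 1: Drop any zero differences (none here) and take |d_i|.
|d| = [3, 6, 7, 5, 5, 6, 6]
Step 2: Midrank |d_i| (ties get averaged ranks).
ranks: |3|->1, |6|->5, |7|->7, |5|->2.5, |5|->2.5, |6|->5, |6|->5
Step 3: Attach original signs; sum ranks with positive sign and with negative sign.
W+ = 1 + 5 + 7 + 5 + 5 = 23
W- = 2.5 + 2.5 = 5
(Check: W+ + W- = 28 should equal n(n+1)/2 = 28.)
Step 4: Test statistic W = min(W+, W-) = 5.
Step 5: Ties in |d|, so use the tie-corrected normal approximation.
        E[W] = n(n+1)/4 = 7*8/4 = 14.
        Tie groups: |d|=5 (t=2), |d|=6 (t=3); sum(t^3 - t) = 30.
        Var[W] = n(n+1)(2n+1)/24 - sum(t^3-t)/48 = 840/24 - 30/48 = 34.375.
        z = (W - E[W]) / sqrt(Var[W]) = (5 - 14) / 5.8630 = -1.5350.
        Two-sided p = 2*Phi(z) = 0.124773.
Step 6: alpha = 0.1. fail to reject H0.

W+ = 23, W- = 5, W = min = 5, p = 0.124773, fail to reject H0.


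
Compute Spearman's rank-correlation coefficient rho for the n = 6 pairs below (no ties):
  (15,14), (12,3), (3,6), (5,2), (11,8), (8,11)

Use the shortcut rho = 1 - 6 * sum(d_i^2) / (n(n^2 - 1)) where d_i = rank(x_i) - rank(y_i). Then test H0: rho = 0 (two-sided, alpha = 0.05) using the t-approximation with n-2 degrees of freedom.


Step 1: Rank x and y separately (midranks; no ties here).
rank(x): 15->6, 12->5, 3->1, 5->2, 11->4, 8->3
rank(y): 14->6, 3->2, 6->3, 2->1, 8->4, 11->5
Step 2: d_i = R_x(i) - R_y(i); compute d_i^2.
  (6-6)^2=0, (5-2)^2=9, (1-3)^2=4, (2-1)^2=1, (4-4)^2=0, (3-5)^2=4
sum(d^2) = 18.
Step 3: rho = 1 - 6*18 / (6*(6^2 - 1)) = 1 - 108/210 = 0.485714.
Step 4: Under H0, t = rho * sqrt((n-2)/(1-rho^2)) = 1.1113 ~ t(4).
Step 5: Two-sided p-value from the t-distribution with 4 df = 0.328723.
Step 6: alpha = 0.05. fail to reject H0.

rho = 0.4857, p = 0.328723, fail to reject H0 at alpha = 0.05.


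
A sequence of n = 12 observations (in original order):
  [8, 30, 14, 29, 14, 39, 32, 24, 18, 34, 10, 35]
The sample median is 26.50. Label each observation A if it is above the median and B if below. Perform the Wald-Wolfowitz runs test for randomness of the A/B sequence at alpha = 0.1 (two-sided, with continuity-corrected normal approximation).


Step 1: Compute median = 26.50; label A = above, B = below.
Labels in order: BABABAABBABA  (n_A = 6, n_B = 6)
Step 2: Count runs R = 10.
Step 3: Under H0 (random ordering), E[R] = 2*n_A*n_B/(n_A+n_B) + 1 = 2*6*6/12 + 1 = 7.0000.
        Var[R] = 2*n_A*n_B*(2*n_A*n_B - n_A - n_B) / ((n_A+n_B)^2 * (n_A+n_B-1)) = 4320/1584 = 2.7273.
        SD[R] = 1.6514.
Step 4: Continuity-corrected z = (R - 0.5 - E[R]) / SD[R] = (10 - 0.5 - 7.0000) / 1.6514 = 1.5138.
Step 5: Two-sided p-value via normal approximation = 2*(1 - Phi(|z|)) = 0.130070.
Step 6: alpha = 0.1. fail to reject H0.

R = 10, z = 1.5138, p = 0.130070, fail to reject H0.


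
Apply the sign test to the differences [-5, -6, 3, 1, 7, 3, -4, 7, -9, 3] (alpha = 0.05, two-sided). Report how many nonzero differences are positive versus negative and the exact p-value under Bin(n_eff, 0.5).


Step 1: Discard zero differences. Original n = 10; n_eff = number of nonzero differences = 10.
Nonzero differences (with sign): -5, -6, +3, +1, +7, +3, -4, +7, -9, +3
Step 2: Count signs: positive = 6, negative = 4.
Step 3: Under H0: P(positive) = 0.5, so the number of positives S ~ Bin(10, 0.5).
Step 4: Two-sided exact p-value = sum of Bin(10,0.5) probabilities at or below the observed probability = 0.753906.
Step 5: alpha = 0.05. fail to reject H0.

n_eff = 10, pos = 6, neg = 4, p = 0.753906, fail to reject H0.


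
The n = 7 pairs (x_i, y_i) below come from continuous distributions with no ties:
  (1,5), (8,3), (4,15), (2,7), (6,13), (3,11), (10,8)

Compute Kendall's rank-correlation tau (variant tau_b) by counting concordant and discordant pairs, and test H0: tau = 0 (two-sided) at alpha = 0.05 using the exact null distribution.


Step 1: Enumerate the 21 unordered pairs (i,j) with i<j and classify each by sign(x_j-x_i) * sign(y_j-y_i).
  (1,2):dx=+7,dy=-2->D; (1,3):dx=+3,dy=+10->C; (1,4):dx=+1,dy=+2->C; (1,5):dx=+5,dy=+8->C
  (1,6):dx=+2,dy=+6->C; (1,7):dx=+9,dy=+3->C; (2,3):dx=-4,dy=+12->D; (2,4):dx=-6,dy=+4->D
  (2,5):dx=-2,dy=+10->D; (2,6):dx=-5,dy=+8->D; (2,7):dx=+2,dy=+5->C; (3,4):dx=-2,dy=-8->C
  (3,5):dx=+2,dy=-2->D; (3,6):dx=-1,dy=-4->C; (3,7):dx=+6,dy=-7->D; (4,5):dx=+4,dy=+6->C
  (4,6):dx=+1,dy=+4->C; (4,7):dx=+8,dy=+1->C; (5,6):dx=-3,dy=-2->C; (5,7):dx=+4,dy=-5->D
  (6,7):dx=+7,dy=-3->D
Step 2: C = 12, D = 9, total pairs = 21.
Step 3: tau = (C - D)/(n(n-1)/2) = (12 - 9)/21 = 0.142857.
Step 4: Exact two-sided p-value (enumerate n! = 5040 permutations of y under H0): p = 0.772619.
Step 5: alpha = 0.05. fail to reject H0.

tau_b = 0.1429 (C=12, D=9), p = 0.772619, fail to reject H0.


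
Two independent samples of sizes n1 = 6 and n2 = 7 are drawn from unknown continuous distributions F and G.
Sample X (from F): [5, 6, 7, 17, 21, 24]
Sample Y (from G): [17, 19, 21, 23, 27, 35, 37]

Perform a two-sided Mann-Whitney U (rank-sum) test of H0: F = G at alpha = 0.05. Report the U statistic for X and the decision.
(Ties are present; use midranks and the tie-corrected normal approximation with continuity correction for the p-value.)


Step 1: Combine and sort all 13 observations; assign midranks.
sorted (value, group): (5,X), (6,X), (7,X), (17,X), (17,Y), (19,Y), (21,X), (21,Y), (23,Y), (24,X), (27,Y), (35,Y), (37,Y)
ranks: 5->1, 6->2, 7->3, 17->4.5, 17->4.5, 19->6, 21->7.5, 21->7.5, 23->9, 24->10, 27->11, 35->12, 37->13
Step 2: Rank sum for X: R1 = 1 + 2 + 3 + 4.5 + 7.5 + 10 = 28.
Step 3: U_X = R1 - n1(n1+1)/2 = 28 - 6*7/2 = 28 - 21 = 7.
       U_Y = n1*n2 - U_X = 42 - 7 = 35.
Step 4: Ties are present, so use the tie-corrected normal approximation (with continuity correction) for the p-value.
Step 5: p-value = 0.053126; compare to alpha = 0.05. fail to reject H0.

U_X = 7, p = 0.053126, fail to reject H0 at alpha = 0.05.


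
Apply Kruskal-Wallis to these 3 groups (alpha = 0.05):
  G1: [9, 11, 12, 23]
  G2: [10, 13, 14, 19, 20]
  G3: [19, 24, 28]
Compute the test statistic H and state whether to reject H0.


Step 1: Combine all N = 12 observations and assign midranks.
sorted (value, group, rank): (9,G1,1), (10,G2,2), (11,G1,3), (12,G1,4), (13,G2,5), (14,G2,6), (19,G2,7.5), (19,G3,7.5), (20,G2,9), (23,G1,10), (24,G3,11), (28,G3,12)
Step 2: Sum ranks within each group.
R_1 = 18 (n_1 = 4)
R_2 = 29.5 (n_2 = 5)
R_3 = 30.5 (n_3 = 3)
Step 3: H = 12/(N(N+1)) * sum(R_i^2/n_i) - 3(N+1)
     = 12/(12*13) * (18^2/4 + 29.5^2/5 + 30.5^2/3) - 3*13
     = 0.076923 * 565.133 - 39
     = 4.471795.
Step 4: Ties present; correction factor C = 1 - 6/(12^3 - 12) = 0.996503. Corrected H = 4.471795 / 0.996503 = 4.487485.
Step 5: Under H0, H ~ chi^2(2); p-value = 0.106061.
Step 6: alpha = 0.05. fail to reject H0.

H = 4.4875, df = 2, p = 0.106061, fail to reject H0.


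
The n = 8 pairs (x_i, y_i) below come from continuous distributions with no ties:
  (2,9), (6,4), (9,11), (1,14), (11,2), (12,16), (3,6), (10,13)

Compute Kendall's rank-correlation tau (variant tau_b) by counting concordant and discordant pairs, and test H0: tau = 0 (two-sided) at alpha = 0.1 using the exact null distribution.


Step 1: Enumerate the 28 unordered pairs (i,j) with i<j and classify each by sign(x_j-x_i) * sign(y_j-y_i).
  (1,2):dx=+4,dy=-5->D; (1,3):dx=+7,dy=+2->C; (1,4):dx=-1,dy=+5->D; (1,5):dx=+9,dy=-7->D
  (1,6):dx=+10,dy=+7->C; (1,7):dx=+1,dy=-3->D; (1,8):dx=+8,dy=+4->C; (2,3):dx=+3,dy=+7->C
  (2,4):dx=-5,dy=+10->D; (2,5):dx=+5,dy=-2->D; (2,6):dx=+6,dy=+12->C; (2,7):dx=-3,dy=+2->D
  (2,8):dx=+4,dy=+9->C; (3,4):dx=-8,dy=+3->D; (3,5):dx=+2,dy=-9->D; (3,6):dx=+3,dy=+5->C
  (3,7):dx=-6,dy=-5->C; (3,8):dx=+1,dy=+2->C; (4,5):dx=+10,dy=-12->D; (4,6):dx=+11,dy=+2->C
  (4,7):dx=+2,dy=-8->D; (4,8):dx=+9,dy=-1->D; (5,6):dx=+1,dy=+14->C; (5,7):dx=-8,dy=+4->D
  (5,8):dx=-1,dy=+11->D; (6,7):dx=-9,dy=-10->C; (6,8):dx=-2,dy=-3->C; (7,8):dx=+7,dy=+7->C
Step 2: C = 14, D = 14, total pairs = 28.
Step 3: tau = (C - D)/(n(n-1)/2) = (14 - 14)/28 = 0.000000.
Step 4: Exact two-sided p-value (enumerate n! = 40320 permutations of y under H0): p = 1.000000.
Step 5: alpha = 0.1. fail to reject H0.

tau_b = 0.0000 (C=14, D=14), p = 1.000000, fail to reject H0.


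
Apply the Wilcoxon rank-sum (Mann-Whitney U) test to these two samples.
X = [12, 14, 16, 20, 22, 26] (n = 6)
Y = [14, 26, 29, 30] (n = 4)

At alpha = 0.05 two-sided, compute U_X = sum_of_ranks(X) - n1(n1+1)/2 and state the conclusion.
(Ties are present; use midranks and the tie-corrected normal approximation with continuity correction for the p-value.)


Step 1: Combine and sort all 10 observations; assign midranks.
sorted (value, group): (12,X), (14,X), (14,Y), (16,X), (20,X), (22,X), (26,X), (26,Y), (29,Y), (30,Y)
ranks: 12->1, 14->2.5, 14->2.5, 16->4, 20->5, 22->6, 26->7.5, 26->7.5, 29->9, 30->10
Step 2: Rank sum for X: R1 = 1 + 2.5 + 4 + 5 + 6 + 7.5 = 26.
Step 3: U_X = R1 - n1(n1+1)/2 = 26 - 6*7/2 = 26 - 21 = 5.
       U_Y = n1*n2 - U_X = 24 - 5 = 19.
Step 4: Ties are present, so use the tie-corrected normal approximation (with continuity correction) for the p-value.
Step 5: p-value = 0.163233; compare to alpha = 0.05. fail to reject H0.

U_X = 5, p = 0.163233, fail to reject H0 at alpha = 0.05.


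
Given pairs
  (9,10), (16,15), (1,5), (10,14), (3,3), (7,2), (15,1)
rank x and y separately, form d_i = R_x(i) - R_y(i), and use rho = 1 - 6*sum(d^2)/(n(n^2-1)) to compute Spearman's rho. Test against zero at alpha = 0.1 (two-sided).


Step 1: Rank x and y separately (midranks; no ties here).
rank(x): 9->4, 16->7, 1->1, 10->5, 3->2, 7->3, 15->6
rank(y): 10->5, 15->7, 5->4, 14->6, 3->3, 2->2, 1->1
Step 2: d_i = R_x(i) - R_y(i); compute d_i^2.
  (4-5)^2=1, (7-7)^2=0, (1-4)^2=9, (5-6)^2=1, (2-3)^2=1, (3-2)^2=1, (6-1)^2=25
sum(d^2) = 38.
Step 3: rho = 1 - 6*38 / (7*(7^2 - 1)) = 1 - 228/336 = 0.321429.
Step 4: Under H0, t = rho * sqrt((n-2)/(1-rho^2)) = 0.7590 ~ t(5).
Step 5: Two-sided p-value from the t-distribution with 5 df = 0.482072.
Step 6: alpha = 0.1. fail to reject H0.

rho = 0.3214, p = 0.482072, fail to reject H0 at alpha = 0.1.


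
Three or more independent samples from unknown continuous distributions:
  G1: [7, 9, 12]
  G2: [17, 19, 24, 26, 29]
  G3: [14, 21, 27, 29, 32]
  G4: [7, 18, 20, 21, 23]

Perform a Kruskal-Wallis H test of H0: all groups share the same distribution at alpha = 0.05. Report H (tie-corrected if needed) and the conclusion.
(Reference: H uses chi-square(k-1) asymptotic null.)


Step 1: Combine all N = 18 observations and assign midranks.
sorted (value, group, rank): (7,G1,1.5), (7,G4,1.5), (9,G1,3), (12,G1,4), (14,G3,5), (17,G2,6), (18,G4,7), (19,G2,8), (20,G4,9), (21,G3,10.5), (21,G4,10.5), (23,G4,12), (24,G2,13), (26,G2,14), (27,G3,15), (29,G2,16.5), (29,G3,16.5), (32,G3,18)
Step 2: Sum ranks within each group.
R_1 = 8.5 (n_1 = 3)
R_2 = 57.5 (n_2 = 5)
R_3 = 65 (n_3 = 5)
R_4 = 40 (n_4 = 5)
Step 3: H = 12/(N(N+1)) * sum(R_i^2/n_i) - 3(N+1)
     = 12/(18*19) * (8.5^2/3 + 57.5^2/5 + 65^2/5 + 40^2/5) - 3*19
     = 0.035088 * 1850.33 - 57
     = 7.923977.
Step 4: Ties present; correction factor C = 1 - 18/(18^3 - 18) = 0.996904. Corrected H = 7.923977 / 0.996904 = 7.948585.
Step 5: Under H0, H ~ chi^2(3); p-value = 0.047086.
Step 6: alpha = 0.05. reject H0.

H = 7.9486, df = 3, p = 0.047086, reject H0.


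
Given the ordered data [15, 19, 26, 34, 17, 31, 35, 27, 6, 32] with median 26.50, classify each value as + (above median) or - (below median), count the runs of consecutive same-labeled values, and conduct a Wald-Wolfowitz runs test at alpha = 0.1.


Step 1: Compute median = 26.50; label A = above, B = below.
Labels in order: BBBABAAABA  (n_A = 5, n_B = 5)
Step 2: Count runs R = 6.
Step 3: Under H0 (random ordering), E[R] = 2*n_A*n_B/(n_A+n_B) + 1 = 2*5*5/10 + 1 = 6.0000.
        Var[R] = 2*n_A*n_B*(2*n_A*n_B - n_A - n_B) / ((n_A+n_B)^2 * (n_A+n_B-1)) = 2000/900 = 2.2222.
        SD[R] = 1.4907.
Step 4: R = E[R], so z = 0 with no continuity correction.
Step 5: Two-sided p-value via normal approximation = 2*(1 - Phi(|z|)) = 1.000000.
Step 6: alpha = 0.1. fail to reject H0.

R = 6, z = 0.0000, p = 1.000000, fail to reject H0.


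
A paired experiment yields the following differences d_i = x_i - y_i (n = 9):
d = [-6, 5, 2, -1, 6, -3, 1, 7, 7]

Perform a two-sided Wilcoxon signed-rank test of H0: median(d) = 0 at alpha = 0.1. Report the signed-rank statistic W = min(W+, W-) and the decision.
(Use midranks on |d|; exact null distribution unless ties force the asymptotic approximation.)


Step 1: Drop any zero differences (none here) and take |d_i|.
|d| = [6, 5, 2, 1, 6, 3, 1, 7, 7]
Step 2: Midrank |d_i| (ties get averaged ranks).
ranks: |6|->6.5, |5|->5, |2|->3, |1|->1.5, |6|->6.5, |3|->4, |1|->1.5, |7|->8.5, |7|->8.5
Step 3: Attach original signs; sum ranks with positive sign and with negative sign.
W+ = 5 + 3 + 6.5 + 1.5 + 8.5 + 8.5 = 33
W- = 6.5 + 1.5 + 4 = 12
(Check: W+ + W- = 45 should equal n(n+1)/2 = 45.)
Step 4: Test statistic W = min(W+, W-) = 12.
Step 5: Ties in |d|, so use the tie-corrected normal approximation.
        E[W] = n(n+1)/4 = 9*10/4 = 22.5.
        Tie groups: |d|=1 (t=2), |d|=6 (t=2), |d|=7 (t=2); sum(t^3 - t) = 18.
        Var[W] = n(n+1)(2n+1)/24 - sum(t^3-t)/48 = 1710/24 - 18/48 = 70.875.
        z = (W - E[W]) / sqrt(Var[W]) = (12 - 22.5) / 8.4187 = -1.2472.
        Two-sided p = 2*Phi(z) = 0.212317.
Step 6: alpha = 0.1. fail to reject H0.

W+ = 33, W- = 12, W = min = 12, p = 0.212317, fail to reject H0.


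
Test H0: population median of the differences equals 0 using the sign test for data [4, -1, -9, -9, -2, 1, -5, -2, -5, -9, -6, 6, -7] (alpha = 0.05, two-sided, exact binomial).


Step 1: Discard zero differences. Original n = 13; n_eff = number of nonzero differences = 13.
Nonzero differences (with sign): +4, -1, -9, -9, -2, +1, -5, -2, -5, -9, -6, +6, -7
Step 2: Count signs: positive = 3, negative = 10.
Step 3: Under H0: P(positive) = 0.5, so the number of positives S ~ Bin(13, 0.5).
Step 4: Two-sided exact p-value = sum of Bin(13,0.5) probabilities at or below the observed probability = 0.092285.
Step 5: alpha = 0.05. fail to reject H0.

n_eff = 13, pos = 3, neg = 10, p = 0.092285, fail to reject H0.


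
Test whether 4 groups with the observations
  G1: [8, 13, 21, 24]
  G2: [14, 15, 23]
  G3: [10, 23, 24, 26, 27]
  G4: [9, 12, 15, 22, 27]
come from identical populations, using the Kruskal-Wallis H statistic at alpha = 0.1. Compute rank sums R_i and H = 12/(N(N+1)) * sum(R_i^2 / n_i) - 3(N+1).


Step 1: Combine all N = 17 observations and assign midranks.
sorted (value, group, rank): (8,G1,1), (9,G4,2), (10,G3,3), (12,G4,4), (13,G1,5), (14,G2,6), (15,G2,7.5), (15,G4,7.5), (21,G1,9), (22,G4,10), (23,G2,11.5), (23,G3,11.5), (24,G1,13.5), (24,G3,13.5), (26,G3,15), (27,G3,16.5), (27,G4,16.5)
Step 2: Sum ranks within each group.
R_1 = 28.5 (n_1 = 4)
R_2 = 25 (n_2 = 3)
R_3 = 59.5 (n_3 = 5)
R_4 = 40 (n_4 = 5)
Step 3: H = 12/(N(N+1)) * sum(R_i^2/n_i) - 3(N+1)
     = 12/(17*18) * (28.5^2/4 + 25^2/3 + 59.5^2/5 + 40^2/5) - 3*18
     = 0.039216 * 1439.45 - 54
     = 2.448856.
Step 4: Ties present; correction factor C = 1 - 24/(17^3 - 17) = 0.995098. Corrected H = 2.448856 / 0.995098 = 2.460920.
Step 5: Under H0, H ~ chi^2(3); p-value = 0.482395.
Step 6: alpha = 0.1. fail to reject H0.

H = 2.4609, df = 3, p = 0.482395, fail to reject H0.


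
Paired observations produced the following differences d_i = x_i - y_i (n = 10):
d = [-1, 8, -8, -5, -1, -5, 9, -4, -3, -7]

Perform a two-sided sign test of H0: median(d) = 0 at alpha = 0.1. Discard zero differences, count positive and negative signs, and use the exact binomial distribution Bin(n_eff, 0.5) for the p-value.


Step 1: Discard zero differences. Original n = 10; n_eff = number of nonzero differences = 10.
Nonzero differences (with sign): -1, +8, -8, -5, -1, -5, +9, -4, -3, -7
Step 2: Count signs: positive = 2, negative = 8.
Step 3: Under H0: P(positive) = 0.5, so the number of positives S ~ Bin(10, 0.5).
Step 4: Two-sided exact p-value = sum of Bin(10,0.5) probabilities at or below the observed probability = 0.109375.
Step 5: alpha = 0.1. fail to reject H0.

n_eff = 10, pos = 2, neg = 8, p = 0.109375, fail to reject H0.


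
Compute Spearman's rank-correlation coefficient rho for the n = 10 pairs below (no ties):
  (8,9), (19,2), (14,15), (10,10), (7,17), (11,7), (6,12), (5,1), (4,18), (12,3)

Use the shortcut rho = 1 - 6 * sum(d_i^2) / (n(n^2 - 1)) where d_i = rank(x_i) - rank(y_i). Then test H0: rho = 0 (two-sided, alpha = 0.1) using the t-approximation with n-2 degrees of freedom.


Step 1: Rank x and y separately (midranks; no ties here).
rank(x): 8->5, 19->10, 14->9, 10->6, 7->4, 11->7, 6->3, 5->2, 4->1, 12->8
rank(y): 9->5, 2->2, 15->8, 10->6, 17->9, 7->4, 12->7, 1->1, 18->10, 3->3
Step 2: d_i = R_x(i) - R_y(i); compute d_i^2.
  (5-5)^2=0, (10-2)^2=64, (9-8)^2=1, (6-6)^2=0, (4-9)^2=25, (7-4)^2=9, (3-7)^2=16, (2-1)^2=1, (1-10)^2=81, (8-3)^2=25
sum(d^2) = 222.
Step 3: rho = 1 - 6*222 / (10*(10^2 - 1)) = 1 - 1332/990 = -0.345455.
Step 4: Under H0, t = rho * sqrt((n-2)/(1-rho^2)) = -1.0412 ~ t(8).
Step 5: Two-sided p-value from the t-distribution with 8 df = 0.328227.
Step 6: alpha = 0.1. fail to reject H0.

rho = -0.3455, p = 0.328227, fail to reject H0 at alpha = 0.1.


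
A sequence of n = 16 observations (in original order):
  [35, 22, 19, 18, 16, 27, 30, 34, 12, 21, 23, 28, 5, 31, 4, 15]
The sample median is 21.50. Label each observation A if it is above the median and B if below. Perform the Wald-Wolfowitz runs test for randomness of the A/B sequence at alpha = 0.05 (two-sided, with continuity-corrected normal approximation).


Step 1: Compute median = 21.50; label A = above, B = below.
Labels in order: AABBBAAABBAABABB  (n_A = 8, n_B = 8)
Step 2: Count runs R = 8.
Step 3: Under H0 (random ordering), E[R] = 2*n_A*n_B/(n_A+n_B) + 1 = 2*8*8/16 + 1 = 9.0000.
        Var[R] = 2*n_A*n_B*(2*n_A*n_B - n_A - n_B) / ((n_A+n_B)^2 * (n_A+n_B-1)) = 14336/3840 = 3.7333.
        SD[R] = 1.9322.
Step 4: Continuity-corrected z = (R + 0.5 - E[R]) / SD[R] = (8 + 0.5 - 9.0000) / 1.9322 = -0.2588.
Step 5: Two-sided p-value via normal approximation = 2*(1 - Phi(|z|)) = 0.795809.
Step 6: alpha = 0.05. fail to reject H0.

R = 8, z = -0.2588, p = 0.795809, fail to reject H0.


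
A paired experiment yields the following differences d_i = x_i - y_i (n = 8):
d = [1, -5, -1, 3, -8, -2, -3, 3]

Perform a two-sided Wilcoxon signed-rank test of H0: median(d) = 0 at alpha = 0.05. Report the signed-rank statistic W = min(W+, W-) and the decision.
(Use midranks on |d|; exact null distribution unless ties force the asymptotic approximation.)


Step 1: Drop any zero differences (none here) and take |d_i|.
|d| = [1, 5, 1, 3, 8, 2, 3, 3]
Step 2: Midrank |d_i| (ties get averaged ranks).
ranks: |1|->1.5, |5|->7, |1|->1.5, |3|->5, |8|->8, |2|->3, |3|->5, |3|->5
Step 3: Attach original signs; sum ranks with positive sign and with negative sign.
W+ = 1.5 + 5 + 5 = 11.5
W- = 7 + 1.5 + 8 + 3 + 5 = 24.5
(Check: W+ + W- = 36 should equal n(n+1)/2 = 36.)
Step 4: Test statistic W = min(W+, W-) = 11.5.
Step 5: Ties in |d|, so use the tie-corrected normal approximation.
        E[W] = n(n+1)/4 = 8*9/4 = 18.
        Tie groups: |d|=1 (t=2), |d|=3 (t=3); sum(t^3 - t) = 30.
        Var[W] = n(n+1)(2n+1)/24 - sum(t^3-t)/48 = 1224/24 - 30/48 = 50.375.
        z = (W - E[W]) / sqrt(Var[W]) = (11.5 - 18) / 7.0975 = -0.9158.
        Two-sided p = 2*Phi(z) = 0.359766.
Step 6: alpha = 0.05. fail to reject H0.

W+ = 11.5, W- = 24.5, W = min = 11.5, p = 0.359766, fail to reject H0.


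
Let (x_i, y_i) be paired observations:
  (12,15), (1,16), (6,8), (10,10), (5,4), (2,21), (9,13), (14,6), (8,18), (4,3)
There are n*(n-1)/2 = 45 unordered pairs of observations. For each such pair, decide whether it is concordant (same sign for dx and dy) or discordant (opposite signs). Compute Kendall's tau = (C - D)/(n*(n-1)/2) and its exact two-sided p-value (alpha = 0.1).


Step 1: Enumerate the 45 unordered pairs (i,j) with i<j and classify each by sign(x_j-x_i) * sign(y_j-y_i).
  (1,2):dx=-11,dy=+1->D; (1,3):dx=-6,dy=-7->C; (1,4):dx=-2,dy=-5->C; (1,5):dx=-7,dy=-11->C
  (1,6):dx=-10,dy=+6->D; (1,7):dx=-3,dy=-2->C; (1,8):dx=+2,dy=-9->D; (1,9):dx=-4,dy=+3->D
  (1,10):dx=-8,dy=-12->C; (2,3):dx=+5,dy=-8->D; (2,4):dx=+9,dy=-6->D; (2,5):dx=+4,dy=-12->D
  (2,6):dx=+1,dy=+5->C; (2,7):dx=+8,dy=-3->D; (2,8):dx=+13,dy=-10->D; (2,9):dx=+7,dy=+2->C
  (2,10):dx=+3,dy=-13->D; (3,4):dx=+4,dy=+2->C; (3,5):dx=-1,dy=-4->C; (3,6):dx=-4,dy=+13->D
  (3,7):dx=+3,dy=+5->C; (3,8):dx=+8,dy=-2->D; (3,9):dx=+2,dy=+10->C; (3,10):dx=-2,dy=-5->C
  (4,5):dx=-5,dy=-6->C; (4,6):dx=-8,dy=+11->D; (4,7):dx=-1,dy=+3->D; (4,8):dx=+4,dy=-4->D
  (4,9):dx=-2,dy=+8->D; (4,10):dx=-6,dy=-7->C; (5,6):dx=-3,dy=+17->D; (5,7):dx=+4,dy=+9->C
  (5,8):dx=+9,dy=+2->C; (5,9):dx=+3,dy=+14->C; (5,10):dx=-1,dy=-1->C; (6,7):dx=+7,dy=-8->D
  (6,8):dx=+12,dy=-15->D; (6,9):dx=+6,dy=-3->D; (6,10):dx=+2,dy=-18->D; (7,8):dx=+5,dy=-7->D
  (7,9):dx=-1,dy=+5->D; (7,10):dx=-5,dy=-10->C; (8,9):dx=-6,dy=+12->D; (8,10):dx=-10,dy=-3->C
  (9,10):dx=-4,dy=-15->C
Step 2: C = 21, D = 24, total pairs = 45.
Step 3: tau = (C - D)/(n(n-1)/2) = (21 - 24)/45 = -0.066667.
Step 4: Exact two-sided p-value (enumerate n! = 3628800 permutations of y under H0): p = 0.861801.
Step 5: alpha = 0.1. fail to reject H0.

tau_b = -0.0667 (C=21, D=24), p = 0.861801, fail to reject H0.


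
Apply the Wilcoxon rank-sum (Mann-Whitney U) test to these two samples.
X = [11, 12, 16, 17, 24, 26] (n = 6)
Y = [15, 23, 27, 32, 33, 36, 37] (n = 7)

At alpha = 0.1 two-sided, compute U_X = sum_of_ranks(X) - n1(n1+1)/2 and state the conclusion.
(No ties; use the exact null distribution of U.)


Step 1: Combine and sort all 13 observations; assign midranks.
sorted (value, group): (11,X), (12,X), (15,Y), (16,X), (17,X), (23,Y), (24,X), (26,X), (27,Y), (32,Y), (33,Y), (36,Y), (37,Y)
ranks: 11->1, 12->2, 15->3, 16->4, 17->5, 23->6, 24->7, 26->8, 27->9, 32->10, 33->11, 36->12, 37->13
Step 2: Rank sum for X: R1 = 1 + 2 + 4 + 5 + 7 + 8 = 27.
Step 3: U_X = R1 - n1(n1+1)/2 = 27 - 6*7/2 = 27 - 21 = 6.
       U_Y = n1*n2 - U_X = 42 - 6 = 36.
Step 4: No ties, so the exact null distribution of U (based on enumerating the C(13,6) = 1716 equally likely rank assignments) gives the two-sided p-value.
Step 5: p-value = 0.034965; compare to alpha = 0.1. reject H0.

U_X = 6, p = 0.034965, reject H0 at alpha = 0.1.


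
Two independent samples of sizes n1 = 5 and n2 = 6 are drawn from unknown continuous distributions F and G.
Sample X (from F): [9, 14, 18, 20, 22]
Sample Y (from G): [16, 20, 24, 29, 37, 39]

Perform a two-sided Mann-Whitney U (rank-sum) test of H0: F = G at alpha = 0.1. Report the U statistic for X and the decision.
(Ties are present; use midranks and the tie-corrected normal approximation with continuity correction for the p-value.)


Step 1: Combine and sort all 11 observations; assign midranks.
sorted (value, group): (9,X), (14,X), (16,Y), (18,X), (20,X), (20,Y), (22,X), (24,Y), (29,Y), (37,Y), (39,Y)
ranks: 9->1, 14->2, 16->3, 18->4, 20->5.5, 20->5.5, 22->7, 24->8, 29->9, 37->10, 39->11
Step 2: Rank sum for X: R1 = 1 + 2 + 4 + 5.5 + 7 = 19.5.
Step 3: U_X = R1 - n1(n1+1)/2 = 19.5 - 5*6/2 = 19.5 - 15 = 4.5.
       U_Y = n1*n2 - U_X = 30 - 4.5 = 25.5.
Step 4: Ties are present, so use the tie-corrected normal approximation (with continuity correction) for the p-value.
Step 5: p-value = 0.067264; compare to alpha = 0.1. reject H0.

U_X = 4.5, p = 0.067264, reject H0 at alpha = 0.1.


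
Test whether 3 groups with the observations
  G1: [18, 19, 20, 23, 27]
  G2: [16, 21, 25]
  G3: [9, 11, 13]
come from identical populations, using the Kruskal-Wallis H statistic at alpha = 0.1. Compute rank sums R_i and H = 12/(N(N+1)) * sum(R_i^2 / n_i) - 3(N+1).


Step 1: Combine all N = 11 observations and assign midranks.
sorted (value, group, rank): (9,G3,1), (11,G3,2), (13,G3,3), (16,G2,4), (18,G1,5), (19,G1,6), (20,G1,7), (21,G2,8), (23,G1,9), (25,G2,10), (27,G1,11)
Step 2: Sum ranks within each group.
R_1 = 38 (n_1 = 5)
R_2 = 22 (n_2 = 3)
R_3 = 6 (n_3 = 3)
Step 3: H = 12/(N(N+1)) * sum(R_i^2/n_i) - 3(N+1)
     = 12/(11*12) * (38^2/5 + 22^2/3 + 6^2/3) - 3*12
     = 0.090909 * 462.133 - 36
     = 6.012121.
Step 4: No ties, so H is used without correction.
Step 5: Under H0, H ~ chi^2(2); p-value = 0.049486.
Step 6: alpha = 0.1. reject H0.

H = 6.0121, df = 2, p = 0.049486, reject H0.


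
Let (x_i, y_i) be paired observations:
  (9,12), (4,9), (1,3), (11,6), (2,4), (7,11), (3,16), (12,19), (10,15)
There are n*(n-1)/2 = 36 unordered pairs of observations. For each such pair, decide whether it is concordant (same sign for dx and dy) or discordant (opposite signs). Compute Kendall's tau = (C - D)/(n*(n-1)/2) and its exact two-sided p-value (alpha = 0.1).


Step 1: Enumerate the 36 unordered pairs (i,j) with i<j and classify each by sign(x_j-x_i) * sign(y_j-y_i).
  (1,2):dx=-5,dy=-3->C; (1,3):dx=-8,dy=-9->C; (1,4):dx=+2,dy=-6->D; (1,5):dx=-7,dy=-8->C
  (1,6):dx=-2,dy=-1->C; (1,7):dx=-6,dy=+4->D; (1,8):dx=+3,dy=+7->C; (1,9):dx=+1,dy=+3->C
  (2,3):dx=-3,dy=-6->C; (2,4):dx=+7,dy=-3->D; (2,5):dx=-2,dy=-5->C; (2,6):dx=+3,dy=+2->C
  (2,7):dx=-1,dy=+7->D; (2,8):dx=+8,dy=+10->C; (2,9):dx=+6,dy=+6->C; (3,4):dx=+10,dy=+3->C
  (3,5):dx=+1,dy=+1->C; (3,6):dx=+6,dy=+8->C; (3,7):dx=+2,dy=+13->C; (3,8):dx=+11,dy=+16->C
  (3,9):dx=+9,dy=+12->C; (4,5):dx=-9,dy=-2->C; (4,6):dx=-4,dy=+5->D; (4,7):dx=-8,dy=+10->D
  (4,8):dx=+1,dy=+13->C; (4,9):dx=-1,dy=+9->D; (5,6):dx=+5,dy=+7->C; (5,7):dx=+1,dy=+12->C
  (5,8):dx=+10,dy=+15->C; (5,9):dx=+8,dy=+11->C; (6,7):dx=-4,dy=+5->D; (6,8):dx=+5,dy=+8->C
  (6,9):dx=+3,dy=+4->C; (7,8):dx=+9,dy=+3->C; (7,9):dx=+7,dy=-1->D; (8,9):dx=-2,dy=-4->C
Step 2: C = 27, D = 9, total pairs = 36.
Step 3: tau = (C - D)/(n(n-1)/2) = (27 - 9)/36 = 0.500000.
Step 4: Exact two-sided p-value (enumerate n! = 362880 permutations of y under H0): p = 0.075176.
Step 5: alpha = 0.1. reject H0.

tau_b = 0.5000 (C=27, D=9), p = 0.075176, reject H0.


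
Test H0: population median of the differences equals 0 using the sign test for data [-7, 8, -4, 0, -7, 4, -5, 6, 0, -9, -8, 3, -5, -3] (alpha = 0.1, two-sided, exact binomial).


Step 1: Discard zero differences. Original n = 14; n_eff = number of nonzero differences = 12.
Nonzero differences (with sign): -7, +8, -4, -7, +4, -5, +6, -9, -8, +3, -5, -3
Step 2: Count signs: positive = 4, negative = 8.
Step 3: Under H0: P(positive) = 0.5, so the number of positives S ~ Bin(12, 0.5).
Step 4: Two-sided exact p-value = sum of Bin(12,0.5) probabilities at or below the observed probability = 0.387695.
Step 5: alpha = 0.1. fail to reject H0.

n_eff = 12, pos = 4, neg = 8, p = 0.387695, fail to reject H0.


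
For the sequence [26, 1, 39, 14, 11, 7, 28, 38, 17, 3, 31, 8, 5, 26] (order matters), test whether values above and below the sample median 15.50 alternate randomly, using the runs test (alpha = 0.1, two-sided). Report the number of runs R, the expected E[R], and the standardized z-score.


Step 1: Compute median = 15.50; label A = above, B = below.
Labels in order: ABABBBAAABABBA  (n_A = 7, n_B = 7)
Step 2: Count runs R = 9.
Step 3: Under H0 (random ordering), E[R] = 2*n_A*n_B/(n_A+n_B) + 1 = 2*7*7/14 + 1 = 8.0000.
        Var[R] = 2*n_A*n_B*(2*n_A*n_B - n_A - n_B) / ((n_A+n_B)^2 * (n_A+n_B-1)) = 8232/2548 = 3.2308.
        SD[R] = 1.7974.
Step 4: Continuity-corrected z = (R - 0.5 - E[R]) / SD[R] = (9 - 0.5 - 8.0000) / 1.7974 = 0.2782.
Step 5: Two-sided p-value via normal approximation = 2*(1 - Phi(|z|)) = 0.780879.
Step 6: alpha = 0.1. fail to reject H0.

R = 9, z = 0.2782, p = 0.780879, fail to reject H0.


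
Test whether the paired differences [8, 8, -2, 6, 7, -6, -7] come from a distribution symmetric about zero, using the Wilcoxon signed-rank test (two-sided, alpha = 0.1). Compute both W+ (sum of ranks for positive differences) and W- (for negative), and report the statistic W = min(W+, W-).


Step 1: Drop any zero differences (none here) and take |d_i|.
|d| = [8, 8, 2, 6, 7, 6, 7]
Step 2: Midrank |d_i| (ties get averaged ranks).
ranks: |8|->6.5, |8|->6.5, |2|->1, |6|->2.5, |7|->4.5, |6|->2.5, |7|->4.5
Step 3: Attach original signs; sum ranks with positive sign and with negative sign.
W+ = 6.5 + 6.5 + 2.5 + 4.5 = 20
W- = 1 + 2.5 + 4.5 = 8
(Check: W+ + W- = 28 should equal n(n+1)/2 = 28.)
Step 4: Test statistic W = min(W+, W-) = 8.
Step 5: Ties in |d|, so use the tie-corrected normal approximation.
        E[W] = n(n+1)/4 = 7*8/4 = 14.
        Tie groups: |d|=6 (t=2), |d|=7 (t=2), |d|=8 (t=2); sum(t^3 - t) = 18.
        Var[W] = n(n+1)(2n+1)/24 - sum(t^3-t)/48 = 840/24 - 18/48 = 34.625.
        z = (W - E[W]) / sqrt(Var[W]) = (8 - 14) / 5.8843 = -1.0197.
        Two-sided p = 2*Phi(z) = 0.307889.
Step 6: alpha = 0.1. fail to reject H0.

W+ = 20, W- = 8, W = min = 8, p = 0.307889, fail to reject H0.
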